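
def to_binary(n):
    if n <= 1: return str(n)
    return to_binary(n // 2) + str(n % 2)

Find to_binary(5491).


to_binary(5491) = to_binary(2745) + '1'
to_binary(2745) = to_binary(1372) + '1'
to_binary(1372) = to_binary(686) + '0'
to_binary(686) = to_binary(343) + '0'
to_binary(343) = to_binary(171) + '1'
to_binary(171) = to_binary(85) + '1'
to_binary(85) = to_binary(42) + '1'
to_binary(42) = to_binary(21) + '0'
to_binary(21) = to_binary(10) + '1'
to_binary(10) = to_binary(5) + '0'
to_binary(5) = to_binary(2) + '1'
to_binary(2) = to_binary(1) + '0'
to_binary(1) = '1'  (base case)
Concatenating: '1' + '0' + '1' + '0' + '1' + '0' + '1' + '1' + '1' + '0' + '0' + '1' + '1' = '1010101110011'

1010101110011


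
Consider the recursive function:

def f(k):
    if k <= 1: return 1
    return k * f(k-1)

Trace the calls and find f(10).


f(10)
= 10 * f(9)
= 10 * 9 * f(8)
= 10 * 9 * 8 * f(7)
= 10 * 9 * 8 * 7 * f(6)
= 10 * 9 * 8 * 7 * 6 * f(5)
= 10 * 9 * 8 * 7 * 6 * 5 * f(4)
= 10 * 9 * 8 * 7 * 6 * 5 * 4 * f(3)
= 10 * 9 * 8 * 7 * 6 * 5 * 4 * 3 * f(2)
= 10 * 9 * 8 * 7 * 6 * 5 * 4 * 3 * 2 * f(1)
= 10 * 9 * 8 * 7 * 6 * 5 * 4 * 3 * 2 * 1
= 3628800

3628800


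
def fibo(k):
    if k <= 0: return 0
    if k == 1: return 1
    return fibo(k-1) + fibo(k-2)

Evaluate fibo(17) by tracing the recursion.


Computing fibo(17) bottom-up:
fibo(0) = 0
fibo(1) = 1
fibo(2) = fibo(1) + fibo(0) = 1 + 0 = 1
fibo(3) = fibo(2) + fibo(1) = 1 + 1 = 2
fibo(4) = fibo(3) + fibo(2) = 2 + 1 = 3
fibo(5) = fibo(4) + fibo(3) = 3 + 2 = 5
fibo(6) = fibo(5) + fibo(4) = 5 + 3 = 8
fibo(7) = fibo(6) + fibo(5) = 8 + 5 = 13
fibo(8) = fibo(7) + fibo(6) = 13 + 8 = 21
fibo(9) = fibo(8) + fibo(7) = 21 + 13 = 34
fibo(10) = fibo(9) + fibo(8) = 34 + 21 = 55
fibo(11) = fibo(10) + fibo(9) = 55 + 34 = 89
fibo(12) = fibo(11) + fibo(10) = 89 + 55 = 144
fibo(13) = fibo(12) + fibo(11) = 144 + 89 = 233
fibo(14) = fibo(13) + fibo(12) = 233 + 144 = 377
fibo(15) = fibo(14) + fibo(13) = 377 + 233 = 610
fibo(16) = fibo(15) + fibo(14) = 610 + 377 = 987
fibo(17) = fibo(16) + fibo(15) = 987 + 610 = 1597

1597


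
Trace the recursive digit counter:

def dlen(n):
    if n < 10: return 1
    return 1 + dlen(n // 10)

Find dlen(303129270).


dlen(303129270) = 1 + dlen(30312927)
dlen(30312927) = 1 + dlen(3031292)
dlen(3031292) = 1 + dlen(303129)
dlen(303129) = 1 + dlen(30312)
dlen(30312) = 1 + dlen(3031)
dlen(3031) = 1 + dlen(303)
dlen(303) = 1 + dlen(30)
dlen(30) = 1 + dlen(3)
dlen(3) = 1  (base case: 3 < 10)
Unwinding: 1 + 1 + 1 + 1 + 1 + 1 + 1 + 1 + 1 = 9

9


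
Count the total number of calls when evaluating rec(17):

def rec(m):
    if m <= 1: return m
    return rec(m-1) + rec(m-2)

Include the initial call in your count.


Let C(n) = total calls for rec(n)
C(0) = 1, C(1) = 1
C(2) = 1 + C(1) + C(0) = 1 + 1 + 1 = 3
C(3) = 1 + C(2) + C(1) = 1 + 3 + 1 = 5
C(4) = 1 + C(3) + C(2) = 1 + 5 + 3 = 9
C(5) = 1 + C(4) + C(3) = 1 + 9 + 5 = 15
C(6) = 1 + C(5) + C(4) = 1 + 15 + 9 = 25
C(7) = 1 + C(6) + C(5) = 1 + 25 + 15 = 41
C(8) = 1 + C(7) + C(6) = 1 + 41 + 25 = 67
C(9) = 1 + C(8) + C(7) = 1 + 67 + 41 = 109
C(10) = 1 + C(9) + C(8) = 1 + 109 + 67 = 177
C(11) = 1 + C(10) + C(9) = 1 + 177 + 109 = 287
C(12) = 1 + C(11) + C(10) = 1 + 287 + 177 = 465
C(13) = 1 + C(12) + C(11) = 1 + 465 + 287 = 753
C(14) = 1 + C(13) + C(12) = 1 + 753 + 465 = 1219
C(15) = 1 + C(14) + C(13) = 1 + 1219 + 753 = 1973
C(16) = 1 + C(15) + C(14) = 1 + 1973 + 1219 = 3193
C(17) = 1 + C(16) + C(15) = 1 + 3193 + 1973 = 5167

5167


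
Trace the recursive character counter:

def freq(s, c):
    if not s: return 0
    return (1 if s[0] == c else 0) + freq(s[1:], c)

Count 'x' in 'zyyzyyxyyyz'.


s[0]='z' != 'x' -> 0
s[0]='y' != 'x' -> 0
s[0]='y' != 'x' -> 0
s[0]='z' != 'x' -> 0
s[0]='y' != 'x' -> 0
s[0]='y' != 'x' -> 0
s[0]='x' == 'x' -> 1
s[0]='y' != 'x' -> 0
s[0]='y' != 'x' -> 0
s[0]='y' != 'x' -> 0
s[0]='z' != 'x' -> 0
Sum: 0 + 0 + 0 + 0 + 0 + 0 + 1 + 0 + 0 + 0 + 0 = 1

1


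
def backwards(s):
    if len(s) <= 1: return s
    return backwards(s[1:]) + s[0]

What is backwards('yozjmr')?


backwards('yozjmr') = backwards('ozjmr') + 'y'
backwards('ozjmr') = backwards('zjmr') + 'o'
backwards('zjmr') = backwards('jmr') + 'z'
backwards('jmr') = backwards('mr') + 'j'
backwards('mr') = backwards('r') + 'm'
backwards('r') = 'r'  (base case)
Concatenating: 'r' + 'm' + 'j' + 'z' + 'o' + 'y' = 'rmjzoy'

rmjzoy


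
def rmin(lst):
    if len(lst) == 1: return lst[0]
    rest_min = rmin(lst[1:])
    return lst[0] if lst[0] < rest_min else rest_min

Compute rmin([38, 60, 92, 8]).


rmin([38, 60, 92, 8]): compare 38 with rmin([60, 92, 8])
rmin([60, 92, 8]): compare 60 with rmin([92, 8])
rmin([92, 8]): compare 92 with rmin([8])
rmin([8]) = 8  (base case)
Compare 92 with 8 -> 8
Compare 60 with 8 -> 8
Compare 38 with 8 -> 8

8


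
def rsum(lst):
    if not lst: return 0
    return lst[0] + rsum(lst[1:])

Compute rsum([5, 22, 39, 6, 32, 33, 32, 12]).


rsum([5, 22, 39, 6, 32, 33, 32, 12]) = 5 + rsum([22, 39, 6, 32, 33, 32, 12])
rsum([22, 39, 6, 32, 33, 32, 12]) = 22 + rsum([39, 6, 32, 33, 32, 12])
rsum([39, 6, 32, 33, 32, 12]) = 39 + rsum([6, 32, 33, 32, 12])
rsum([6, 32, 33, 32, 12]) = 6 + rsum([32, 33, 32, 12])
rsum([32, 33, 32, 12]) = 32 + rsum([33, 32, 12])
rsum([33, 32, 12]) = 33 + rsum([32, 12])
rsum([32, 12]) = 32 + rsum([12])
rsum([12]) = 12 + rsum([])
rsum([]) = 0  (base case)
Total: 5 + 22 + 39 + 6 + 32 + 33 + 32 + 12 + 0 = 181

181


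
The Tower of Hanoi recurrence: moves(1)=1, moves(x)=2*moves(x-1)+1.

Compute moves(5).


moves(5) = 2 * moves(4) + 1
moves(4) = 2 * moves(3) + 1
moves(3) = 2 * moves(2) + 1
moves(2) = 2 * moves(1) + 1
moves(1) = 1  (base case)
moves(2) = 2 * 1 + 1 = 3
moves(3) = 2 * 3 + 1 = 7
moves(4) = 2 * 7 + 1 = 15
moves(5) = 2 * 15 + 1 = 31

31


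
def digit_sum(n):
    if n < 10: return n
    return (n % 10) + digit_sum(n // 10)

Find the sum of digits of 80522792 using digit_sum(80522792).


digit_sum(80522792) = 2 + digit_sum(8052279)
digit_sum(8052279) = 9 + digit_sum(805227)
digit_sum(805227) = 7 + digit_sum(80522)
digit_sum(80522) = 2 + digit_sum(8052)
digit_sum(8052) = 2 + digit_sum(805)
digit_sum(805) = 5 + digit_sum(80)
digit_sum(80) = 0 + digit_sum(8)
digit_sum(8) = 8  (base case)
Total: 2 + 9 + 7 + 2 + 2 + 5 + 0 + 8 = 35

35


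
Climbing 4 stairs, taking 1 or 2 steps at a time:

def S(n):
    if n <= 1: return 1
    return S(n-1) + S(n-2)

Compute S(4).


Building up from base cases:
S(0) = 1
S(1) = 1
S(2) = S(1) + S(0) = 1 + 1 = 2
S(3) = S(2) + S(1) = 2 + 1 = 3
S(4) = S(3) + S(2) = 3 + 2 = 5

5


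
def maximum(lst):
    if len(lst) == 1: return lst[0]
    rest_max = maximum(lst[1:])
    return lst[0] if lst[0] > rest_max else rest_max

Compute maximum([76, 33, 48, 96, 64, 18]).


maximum([76, 33, 48, 96, 64, 18]): compare 76 with maximum([33, 48, 96, 64, 18])
maximum([33, 48, 96, 64, 18]): compare 33 with maximum([48, 96, 64, 18])
maximum([48, 96, 64, 18]): compare 48 with maximum([96, 64, 18])
maximum([96, 64, 18]): compare 96 with maximum([64, 18])
maximum([64, 18]): compare 64 with maximum([18])
maximum([18]) = 18  (base case)
Compare 64 with 18 -> 64
Compare 96 with 64 -> 96
Compare 48 with 96 -> 96
Compare 33 with 96 -> 96
Compare 76 with 96 -> 96

96


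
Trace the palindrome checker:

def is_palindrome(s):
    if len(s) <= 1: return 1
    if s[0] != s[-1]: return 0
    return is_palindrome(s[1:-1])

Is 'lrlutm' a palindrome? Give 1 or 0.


is_palindrome('lrlutm'): s[0]='l' != s[-1]='m' -> return 0
Result: 0 (not a palindrome)

0


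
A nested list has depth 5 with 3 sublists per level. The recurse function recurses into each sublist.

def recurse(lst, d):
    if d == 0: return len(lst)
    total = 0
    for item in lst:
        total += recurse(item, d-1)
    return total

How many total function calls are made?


At depth 0 (root): 1 call
At depth 1: each of 1 parents calls recurse on 3 children = 3 calls
At depth 2: each of 3 parents calls recurse on 3 children = 9 calls
At depth 3: each of 9 parents calls recurse on 3 children = 27 calls
At depth 4: each of 27 parents calls recurse on 3 children = 81 calls
At depth 5: each of 81 parents calls recurse on 3 children = 243 calls
Total: 1 + 3 + 9 + 27 + 81 + 243 = 364

364


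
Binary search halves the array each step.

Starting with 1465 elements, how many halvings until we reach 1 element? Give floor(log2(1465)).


1465 / 2 = 732
732 / 2 = 366
366 / 2 = 183
183 / 2 = 91
91 / 2 = 45
45 / 2 = 22
22 / 2 = 11
11 / 2 = 5
5 / 2 = 2
2 / 2 = 1
Reached 1 after 10 halvings

10


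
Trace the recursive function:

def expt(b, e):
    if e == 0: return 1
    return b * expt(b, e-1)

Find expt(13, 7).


expt(13, 7)
= 13 * expt(13, 6)
= 13 * 13 * expt(13, 5)
= 13 * 13 * 13 * expt(13, 4)
= 13 * 13 * 13 * 13 * expt(13, 3)
= 13 * 13 * 13 * 13 * 13 * expt(13, 2)
= 13 * 13 * 13 * 13 * 13 * 13 * expt(13, 1)
= 13 * 13 * 13 * 13 * 13 * 13 * 13 * expt(13, 0)
= 13 * 13 * 13 * 13 * 13 * 13 * 13 * 1
= 62748517

62748517


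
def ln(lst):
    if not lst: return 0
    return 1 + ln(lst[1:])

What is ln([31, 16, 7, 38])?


ln([31, 16, 7, 38]) = 1 + ln([16, 7, 38])
ln([16, 7, 38]) = 1 + ln([7, 38])
ln([7, 38]) = 1 + ln([38])
ln([38]) = 1 + ln([])
ln([]) = 0  (base case)
Unwinding: 1 + 1 + 1 + 1 + 0 = 4

4


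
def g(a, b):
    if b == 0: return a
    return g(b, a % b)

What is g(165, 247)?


g(165, 247) = g(247, 165)
g(247, 165) = g(165, 82)
g(165, 82) = g(82, 1)
g(82, 1) = g(1, 0)
g(1, 0) = 1  (base case)

1


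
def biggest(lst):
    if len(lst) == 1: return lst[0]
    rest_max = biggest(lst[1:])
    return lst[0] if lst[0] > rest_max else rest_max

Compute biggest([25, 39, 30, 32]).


biggest([25, 39, 30, 32]): compare 25 with biggest([39, 30, 32])
biggest([39, 30, 32]): compare 39 with biggest([30, 32])
biggest([30, 32]): compare 30 with biggest([32])
biggest([32]) = 32  (base case)
Compare 30 with 32 -> 32
Compare 39 with 32 -> 39
Compare 25 with 39 -> 39

39


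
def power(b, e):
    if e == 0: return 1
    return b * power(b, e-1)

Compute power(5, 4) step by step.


power(5, 4)
= 5 * power(5, 3)
= 5 * 5 * power(5, 2)
= 5 * 5 * 5 * power(5, 1)
= 5 * 5 * 5 * 5 * power(5, 0)
= 5 * 5 * 5 * 5 * 1
= 625

625


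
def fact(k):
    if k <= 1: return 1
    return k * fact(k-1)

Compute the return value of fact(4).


fact(4)
= 4 * fact(3)
= 4 * 3 * fact(2)
= 4 * 3 * 2 * fact(1)
= 4 * 3 * 2 * 1
= 24

24


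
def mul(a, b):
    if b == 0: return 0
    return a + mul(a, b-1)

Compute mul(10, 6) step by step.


mul(10, 6) = 10 + mul(10, 5)
mul(10, 5) = 10 + mul(10, 4)
mul(10, 4) = 10 + mul(10, 3)
mul(10, 3) = 10 + mul(10, 2)
mul(10, 2) = 10 + mul(10, 1)
mul(10, 1) = 10 + mul(10, 0)
mul(10, 0) = 0  (base case)
Total: 10 + 10 + 10 + 10 + 10 + 10 + 0 = 60

60


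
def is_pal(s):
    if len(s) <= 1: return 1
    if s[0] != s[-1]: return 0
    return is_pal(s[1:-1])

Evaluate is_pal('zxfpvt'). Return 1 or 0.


is_pal('zxfpvt'): s[0]='z' != s[-1]='t' -> return 0
Result: 0 (not a palindrome)

0


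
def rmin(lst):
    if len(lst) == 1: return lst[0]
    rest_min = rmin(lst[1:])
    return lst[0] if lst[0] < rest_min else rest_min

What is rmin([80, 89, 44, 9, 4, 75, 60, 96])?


rmin([80, 89, 44, 9, 4, 75, 60, 96]): compare 80 with rmin([89, 44, 9, 4, 75, 60, 96])
rmin([89, 44, 9, 4, 75, 60, 96]): compare 89 with rmin([44, 9, 4, 75, 60, 96])
rmin([44, 9, 4, 75, 60, 96]): compare 44 with rmin([9, 4, 75, 60, 96])
rmin([9, 4, 75, 60, 96]): compare 9 with rmin([4, 75, 60, 96])
rmin([4, 75, 60, 96]): compare 4 with rmin([75, 60, 96])
rmin([75, 60, 96]): compare 75 with rmin([60, 96])
rmin([60, 96]): compare 60 with rmin([96])
rmin([96]) = 96  (base case)
Compare 60 with 96 -> 60
Compare 75 with 60 -> 60
Compare 4 with 60 -> 4
Compare 9 with 4 -> 4
Compare 44 with 4 -> 4
Compare 89 with 4 -> 4
Compare 80 with 4 -> 4

4


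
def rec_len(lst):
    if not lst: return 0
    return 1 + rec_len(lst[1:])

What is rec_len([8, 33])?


rec_len([8, 33]) = 1 + rec_len([33])
rec_len([33]) = 1 + rec_len([])
rec_len([]) = 0  (base case)
Unwinding: 1 + 1 + 0 = 2

2


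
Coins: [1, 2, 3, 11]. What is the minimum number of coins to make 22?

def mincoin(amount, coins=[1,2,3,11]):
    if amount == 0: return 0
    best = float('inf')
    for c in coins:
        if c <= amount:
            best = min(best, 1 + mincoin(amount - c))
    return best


Building up with DP:
mincoin(0) = 0
mincoin(1) = min(1+mincoin(0)=1+0=1) = 1
mincoin(2) = min(1+mincoin(1)=1+1=2, 1+mincoin(0)=1+0=1) = 1
mincoin(3) = min(1+mincoin(2)=1+1=2, 1+mincoin(1)=1+1=2, 1+mincoin(0)=1+0=1) = 1
mincoin(4) = min(1+mincoin(3)=1+1=2, 1+mincoin(2)=1+1=2, 1+mincoin(1)=1+1=2) = 2
mincoin(5) = min(1+mincoin(4)=1+2=3, 1+mincoin(3)=1+1=2, 1+mincoin(2)=1+1=2) = 2
mincoin(6) = min(1+mincoin(5)=1+2=3, 1+mincoin(4)=1+2=3, 1+mincoin(3)=1+1=2) = 2
mincoin(7) = min(1+mincoin(6)=1+2=3, 1+mincoin(5)=1+2=3, 1+mincoin(4)=1+2=3) = 3
mincoin(8) = min(1+mincoin(7)=1+3=4, 1+mincoin(6)=1+2=3, 1+mincoin(5)=1+2=3) = 3
mincoin(9) = min(1+mincoin(8)=1+3=4, 1+mincoin(7)=1+3=4, 1+mincoin(6)=1+2=3) = 3
mincoin(10) = min(1+mincoin(9)=1+3=4, 1+mincoin(8)=1+3=4, 1+mincoin(7)=1+3=4) = 4
mincoin(11) = min(1+mincoin(10)=1+4=5, 1+mincoin(9)=1+3=4, 1+mincoin(8)=1+3=4, 1+mincoin(0)=1+0=1) = 1
mincoin(12) = min(1+mincoin(11)=1+1=2, 1+mincoin(10)=1+4=5, 1+mincoin(9)=1+3=4, 1+mincoin(1)=1+1=2) = 2
mincoin(13) = min(1+mincoin(12)=1+2=3, 1+mincoin(11)=1+1=2, 1+mincoin(10)=1+4=5, 1+mincoin(2)=1+1=2) = 2
mincoin(14) = min(1+mincoin(13)=1+2=3, 1+mincoin(12)=1+2=3, 1+mincoin(11)=1+1=2, 1+mincoin(3)=1+1=2) = 2
mincoin(15) = min(1+mincoin(14)=1+2=3, 1+mincoin(13)=1+2=3, 1+mincoin(12)=1+2=3, 1+mincoin(4)=1+2=3) = 3
mincoin(16) = min(1+mincoin(15)=1+3=4, 1+mincoin(14)=1+2=3, 1+mincoin(13)=1+2=3, 1+mincoin(5)=1+2=3) = 3
mincoin(17) = min(1+mincoin(16)=1+3=4, 1+mincoin(15)=1+3=4, 1+mincoin(14)=1+2=3, 1+mincoin(6)=1+2=3) = 3
mincoin(18) = min(1+mincoin(17)=1+3=4, 1+mincoin(16)=1+3=4, 1+mincoin(15)=1+3=4, 1+mincoin(7)=1+3=4) = 4
mincoin(19) = min(1+mincoin(18)=1+4=5, 1+mincoin(17)=1+3=4, 1+mincoin(16)=1+3=4, 1+mincoin(8)=1+3=4) = 4
mincoin(20) = min(1+mincoin(19)=1+4=5, 1+mincoin(18)=1+4=5, 1+mincoin(17)=1+3=4, 1+mincoin(9)=1+3=4) = 4
mincoin(21) = min(1+mincoin(20)=1+4=5, 1+mincoin(19)=1+4=5, 1+mincoin(18)=1+4=5, 1+mincoin(10)=1+4=5) = 5
mincoin(22) = min(1+mincoin(21)=1+5=6, 1+mincoin(20)=1+4=5, 1+mincoin(19)=1+4=5, 1+mincoin(11)=1+1=2) = 2

2


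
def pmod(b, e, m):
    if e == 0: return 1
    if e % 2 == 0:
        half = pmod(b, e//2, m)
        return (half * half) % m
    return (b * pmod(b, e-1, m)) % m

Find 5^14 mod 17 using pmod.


pmod(5, 14, 17): e is even, compute pmod(5, 7, 17)
  pmod(5, 7, 17): e is odd, compute pmod(5, 6, 17)
    pmod(5, 6, 17): e is even, compute pmod(5, 3, 17)
      pmod(5, 3, 17): e is odd, compute pmod(5, 2, 17)
        pmod(5, 2, 17): e is even, compute pmod(5, 1, 17)
          pmod(5, 1, 17): e is odd, compute pmod(5, 0, 17)
          pmod(5, 0, 17) = 1
          (5 * 1) % 17 = 5
        half=5, (5*5) % 17 = 8
      (5 * 8) % 17 = 6
    half=6, (6*6) % 17 = 2
  (5 * 2) % 17 = 10
half=10, (10*10) % 17 = 15

15


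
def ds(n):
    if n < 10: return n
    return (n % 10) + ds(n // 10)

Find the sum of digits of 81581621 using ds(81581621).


ds(81581621) = 1 + ds(8158162)
ds(8158162) = 2 + ds(815816)
ds(815816) = 6 + ds(81581)
ds(81581) = 1 + ds(8158)
ds(8158) = 8 + ds(815)
ds(815) = 5 + ds(81)
ds(81) = 1 + ds(8)
ds(8) = 8  (base case)
Total: 1 + 2 + 6 + 1 + 8 + 5 + 1 + 8 = 32

32


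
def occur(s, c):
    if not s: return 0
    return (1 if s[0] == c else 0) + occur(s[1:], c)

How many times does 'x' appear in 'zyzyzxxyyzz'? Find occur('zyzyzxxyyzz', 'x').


s[0]='z' != 'x' -> 0
s[0]='y' != 'x' -> 0
s[0]='z' != 'x' -> 0
s[0]='y' != 'x' -> 0
s[0]='z' != 'x' -> 0
s[0]='x' == 'x' -> 1
s[0]='x' == 'x' -> 1
s[0]='y' != 'x' -> 0
s[0]='y' != 'x' -> 0
s[0]='z' != 'x' -> 0
s[0]='z' != 'x' -> 0
Sum: 0 + 0 + 0 + 0 + 0 + 1 + 1 + 0 + 0 + 0 + 0 = 2

2


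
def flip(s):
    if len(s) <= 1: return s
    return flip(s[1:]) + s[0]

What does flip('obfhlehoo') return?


flip('obfhlehoo') = flip('bfhlehoo') + 'o'
flip('bfhlehoo') = flip('fhlehoo') + 'b'
flip('fhlehoo') = flip('hlehoo') + 'f'
flip('hlehoo') = flip('lehoo') + 'h'
flip('lehoo') = flip('ehoo') + 'l'
flip('ehoo') = flip('hoo') + 'e'
flip('hoo') = flip('oo') + 'h'
flip('oo') = flip('o') + 'o'
flip('o') = 'o'  (base case)
Concatenating: 'o' + 'o' + 'h' + 'e' + 'l' + 'h' + 'f' + 'b' + 'o' = 'oohelhfbo'

oohelhfbo


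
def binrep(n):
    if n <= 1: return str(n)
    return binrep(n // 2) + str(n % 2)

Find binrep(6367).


binrep(6367) = binrep(3183) + '1'
binrep(3183) = binrep(1591) + '1'
binrep(1591) = binrep(795) + '1'
binrep(795) = binrep(397) + '1'
binrep(397) = binrep(198) + '1'
binrep(198) = binrep(99) + '0'
binrep(99) = binrep(49) + '1'
binrep(49) = binrep(24) + '1'
binrep(24) = binrep(12) + '0'
binrep(12) = binrep(6) + '0'
binrep(6) = binrep(3) + '0'
binrep(3) = binrep(1) + '1'
binrep(1) = '1'  (base case)
Concatenating: '1' + '1' + '0' + '0' + '0' + '1' + '1' + '0' + '1' + '1' + '1' + '1' + '1' = '1100011011111'

1100011011111


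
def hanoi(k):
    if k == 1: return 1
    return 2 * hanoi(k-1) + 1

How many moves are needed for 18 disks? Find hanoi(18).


hanoi(18) = 2 * hanoi(17) + 1
hanoi(17) = 2 * hanoi(16) + 1
hanoi(16) = 2 * hanoi(15) + 1
hanoi(15) = 2 * hanoi(14) + 1
hanoi(14) = 2 * hanoi(13) + 1
hanoi(13) = 2 * hanoi(12) + 1
hanoi(12) = 2 * hanoi(11) + 1
hanoi(11) = 2 * hanoi(10) + 1
hanoi(10) = 2 * hanoi(9) + 1
hanoi(9) = 2 * hanoi(8) + 1
hanoi(8) = 2 * hanoi(7) + 1
hanoi(7) = 2 * hanoi(6) + 1
hanoi(6) = 2 * hanoi(5) + 1
hanoi(5) = 2 * hanoi(4) + 1
hanoi(4) = 2 * hanoi(3) + 1
hanoi(3) = 2 * hanoi(2) + 1
hanoi(2) = 2 * hanoi(1) + 1
hanoi(1) = 1  (base case)
hanoi(2) = 2 * 1 + 1 = 3
hanoi(3) = 2 * 3 + 1 = 7
hanoi(4) = 2 * 7 + 1 = 15
hanoi(5) = 2 * 15 + 1 = 31
hanoi(6) = 2 * 31 + 1 = 63
hanoi(7) = 2 * 63 + 1 = 127
hanoi(8) = 2 * 127 + 1 = 255
hanoi(9) = 2 * 255 + 1 = 511
hanoi(10) = 2 * 511 + 1 = 1023
hanoi(11) = 2 * 1023 + 1 = 2047
hanoi(12) = 2 * 2047 + 1 = 4095
hanoi(13) = 2 * 4095 + 1 = 8191
hanoi(14) = 2 * 8191 + 1 = 16383
hanoi(15) = 2 * 16383 + 1 = 32767
hanoi(16) = 2 * 32767 + 1 = 65535
hanoi(17) = 2 * 65535 + 1 = 131071
hanoi(18) = 2 * 131071 + 1 = 262143

262143


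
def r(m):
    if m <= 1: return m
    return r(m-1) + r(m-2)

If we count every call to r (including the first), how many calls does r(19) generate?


Let C(n) = total calls for r(n)
C(0) = 1, C(1) = 1
C(2) = 1 + C(1) + C(0) = 1 + 1 + 1 = 3
C(3) = 1 + C(2) + C(1) = 1 + 3 + 1 = 5
C(4) = 1 + C(3) + C(2) = 1 + 5 + 3 = 9
C(5) = 1 + C(4) + C(3) = 1 + 9 + 5 = 15
C(6) = 1 + C(5) + C(4) = 1 + 15 + 9 = 25
C(7) = 1 + C(6) + C(5) = 1 + 25 + 15 = 41
C(8) = 1 + C(7) + C(6) = 1 + 41 + 25 = 67
C(9) = 1 + C(8) + C(7) = 1 + 67 + 41 = 109
C(10) = 1 + C(9) + C(8) = 1 + 109 + 67 = 177
C(11) = 1 + C(10) + C(9) = 1 + 177 + 109 = 287
C(12) = 1 + C(11) + C(10) = 1 + 287 + 177 = 465
C(13) = 1 + C(12) + C(11) = 1 + 465 + 287 = 753
C(14) = 1 + C(13) + C(12) = 1 + 753 + 465 = 1219
C(15) = 1 + C(14) + C(13) = 1 + 1219 + 753 = 1973
C(16) = 1 + C(15) + C(14) = 1 + 1973 + 1219 = 3193
C(17) = 1 + C(16) + C(15) = 1 + 3193 + 1973 = 5167
C(18) = 1 + C(17) + C(16) = 1 + 5167 + 3193 = 8361
C(19) = 1 + C(18) + C(17) = 1 + 8361 + 5167 = 13529

13529


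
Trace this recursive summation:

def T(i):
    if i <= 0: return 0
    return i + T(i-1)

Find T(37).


T(37)
= 37 + 36 + 35 + 34 + 33 + 32 + 31 + 30 + 29 + 28 + 27 + 26 + 25 + 24 + 23 + 22 + 21 + 20 + 19 + 18 + 17 + 16 + 15 + 14 + 13 + 12 + 11 + 10 + 9 + 8 + 7 + 6 + 5 + 4 + 3 + 2 + 1 + T(0)
= 37 + 36 + 35 + 34 + 33 + 32 + 31 + 30 + 29 + 28 + 27 + 26 + 25 + 24 + 23 + 22 + 21 + 20 + 19 + 18 + 17 + 16 + 15 + 14 + 13 + 12 + 11 + 10 + 9 + 8 + 7 + 6 + 5 + 4 + 3 + 2 + 1 + 0
= 703

703


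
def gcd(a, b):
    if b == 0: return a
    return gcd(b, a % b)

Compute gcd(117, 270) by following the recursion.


gcd(117, 270) = gcd(270, 117)
gcd(270, 117) = gcd(117, 36)
gcd(117, 36) = gcd(36, 9)
gcd(36, 9) = gcd(9, 0)
gcd(9, 0) = 9  (base case)

9


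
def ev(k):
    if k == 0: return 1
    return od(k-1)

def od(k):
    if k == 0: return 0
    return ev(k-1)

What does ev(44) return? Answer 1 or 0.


ev(44) = od(43)
od(43) = ev(42)
ev(42) = od(41)
od(41) = ev(40)
ev(40) = od(39)
od(39) = ev(38)
ev(38) = od(37)
od(37) = ev(36)
ev(36) = od(35)
od(35) = ev(34)
ev(34) = od(33)
od(33) = ev(32)
ev(32) = od(31)
od(31) = ev(30)
ev(30) = od(29)
od(29) = ev(28)
ev(28) = od(27)
od(27) = ev(26)
ev(26) = od(25)
od(25) = ev(24)
ev(24) = od(23)
od(23) = ev(22)
ev(22) = od(21)
od(21) = ev(20)
ev(20) = od(19)
od(19) = ev(18)
ev(18) = od(17)
od(17) = ev(16)
ev(16) = od(15)
od(15) = ev(14)
ev(14) = od(13)
od(13) = ev(12)
ev(12) = od(11)
od(11) = ev(10)
ev(10) = od(9)
od(9) = ev(8)
ev(8) = od(7)
od(7) = ev(6)
ev(6) = od(5)
od(5) = ev(4)
ev(4) = od(3)
od(3) = ev(2)
ev(2) = od(1)
od(1) = ev(0)
ev(0) = 1  (base case)
Result: 1

1


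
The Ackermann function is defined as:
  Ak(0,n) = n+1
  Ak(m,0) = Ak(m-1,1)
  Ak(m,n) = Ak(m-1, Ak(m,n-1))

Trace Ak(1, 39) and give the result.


Ak(1, 39) = Ak(0, Ak(1, 38))
  Ak(1, 38) = Ak(0, Ak(1, 37))
    Ak(1, 37) = Ak(0, Ak(1, 36))
      Ak(1, 36) = Ak(0, Ak(1, 35))
        Ak(1, 35) = Ak(0, Ak(1, 34))
          Ak(1, 34) = Ak(0, Ak(1, 33))
          Ak(1, 33) = Ak(0, Ak(1, 32))
          Ak(1, 32) = Ak(0, Ak(1, 31))
          Ak(1, 31) = Ak(0, Ak(1, 30))
          Ak(1, 30) = Ak(0, Ak(1, 29))
          Ak(1, 29) = Ak(0, Ak(1, 28))
          Ak(1, 28) = Ak(0, Ak(1, 27))
          Ak(1, 27) = Ak(0, Ak(1, 26))
          Ak(1, 26) = Ak(0, Ak(1, 25))
          Ak(1, 25) = Ak(0, Ak(1, 24))
          Ak(1, 24) = Ak(0, Ak(1, 23))
          Ak(1, 23) = Ak(0, Ak(1, 22))
          Ak(1, 22) = Ak(0, Ak(1, 21))
          Ak(1, 21) = Ak(0, Ak(1, 20))
          Ak(1, 20) = Ak(0, Ak(1, 19))
          Ak(1, 19) = Ak(0, Ak(1, 18))
          Ak(1, 18) = Ak(0, Ak(1, 17))
          Ak(1, 17) = Ak(0, Ak(1, 16))
          Ak(1, 16) = Ak(0, Ak(1, 15))
          Ak(1, 15) = Ak(0, Ak(1, 14))
... (trace truncated)
Result: Ak(1, 39) = 41

41


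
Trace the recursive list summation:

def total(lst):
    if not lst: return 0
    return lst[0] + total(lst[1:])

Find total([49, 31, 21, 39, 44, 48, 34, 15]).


total([49, 31, 21, 39, 44, 48, 34, 15]) = 49 + total([31, 21, 39, 44, 48, 34, 15])
total([31, 21, 39, 44, 48, 34, 15]) = 31 + total([21, 39, 44, 48, 34, 15])
total([21, 39, 44, 48, 34, 15]) = 21 + total([39, 44, 48, 34, 15])
total([39, 44, 48, 34, 15]) = 39 + total([44, 48, 34, 15])
total([44, 48, 34, 15]) = 44 + total([48, 34, 15])
total([48, 34, 15]) = 48 + total([34, 15])
total([34, 15]) = 34 + total([15])
total([15]) = 15 + total([])
total([]) = 0  (base case)
Total: 49 + 31 + 21 + 39 + 44 + 48 + 34 + 15 + 0 = 281

281


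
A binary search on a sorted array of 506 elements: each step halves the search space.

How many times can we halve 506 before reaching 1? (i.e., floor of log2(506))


506 / 2 = 253
253 / 2 = 126
126 / 2 = 63
63 / 2 = 31
31 / 2 = 15
15 / 2 = 7
7 / 2 = 3
3 / 2 = 1
Reached 1 after 8 halvings

8


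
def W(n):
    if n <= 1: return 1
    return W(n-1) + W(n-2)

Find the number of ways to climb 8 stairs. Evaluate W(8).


Building up from base cases:
W(0) = 1
W(1) = 1
W(2) = W(1) + W(0) = 1 + 1 = 2
W(3) = W(2) + W(1) = 2 + 1 = 3
W(4) = W(3) + W(2) = 3 + 2 = 5
W(5) = W(4) + W(3) = 5 + 3 = 8
W(6) = W(5) + W(4) = 8 + 5 = 13
W(7) = W(6) + W(5) = 13 + 8 = 21
W(8) = W(7) + W(6) = 21 + 13 = 34

34


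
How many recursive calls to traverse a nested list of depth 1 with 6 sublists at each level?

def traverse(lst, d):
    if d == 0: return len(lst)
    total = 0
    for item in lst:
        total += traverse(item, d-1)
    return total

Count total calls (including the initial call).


At depth 0 (root): 1 call
At depth 1: each of 1 parents calls traverse on 6 children = 6 calls
Total: 1 + 6 = 7

7


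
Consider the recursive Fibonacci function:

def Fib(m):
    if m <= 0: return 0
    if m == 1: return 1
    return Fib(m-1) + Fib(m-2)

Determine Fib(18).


Computing Fib(18) bottom-up:
Fib(0) = 0
Fib(1) = 1
Fib(2) = Fib(1) + Fib(0) = 1 + 0 = 1
Fib(3) = Fib(2) + Fib(1) = 1 + 1 = 2
Fib(4) = Fib(3) + Fib(2) = 2 + 1 = 3
Fib(5) = Fib(4) + Fib(3) = 3 + 2 = 5
Fib(6) = Fib(5) + Fib(4) = 5 + 3 = 8
Fib(7) = Fib(6) + Fib(5) = 8 + 5 = 13
Fib(8) = Fib(7) + Fib(6) = 13 + 8 = 21
Fib(9) = Fib(8) + Fib(7) = 21 + 13 = 34
Fib(10) = Fib(9) + Fib(8) = 34 + 21 = 55
Fib(11) = Fib(10) + Fib(9) = 55 + 34 = 89
Fib(12) = Fib(11) + Fib(10) = 89 + 55 = 144
Fib(13) = Fib(12) + Fib(11) = 144 + 89 = 233
Fib(14) = Fib(13) + Fib(12) = 233 + 144 = 377
Fib(15) = Fib(14) + Fib(13) = 377 + 233 = 610
Fib(16) = Fib(15) + Fib(14) = 610 + 377 = 987
Fib(17) = Fib(16) + Fib(15) = 987 + 610 = 1597
Fib(18) = Fib(17) + Fib(16) = 1597 + 987 = 2584

2584


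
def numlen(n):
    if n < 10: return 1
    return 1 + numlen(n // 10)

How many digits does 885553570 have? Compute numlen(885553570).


numlen(885553570) = 1 + numlen(88555357)
numlen(88555357) = 1 + numlen(8855535)
numlen(8855535) = 1 + numlen(885553)
numlen(885553) = 1 + numlen(88555)
numlen(88555) = 1 + numlen(8855)
numlen(8855) = 1 + numlen(885)
numlen(885) = 1 + numlen(88)
numlen(88) = 1 + numlen(8)
numlen(8) = 1  (base case: 8 < 10)
Unwinding: 1 + 1 + 1 + 1 + 1 + 1 + 1 + 1 + 1 = 9

9


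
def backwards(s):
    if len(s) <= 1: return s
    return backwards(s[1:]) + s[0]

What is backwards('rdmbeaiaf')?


backwards('rdmbeaiaf') = backwards('dmbeaiaf') + 'r'
backwards('dmbeaiaf') = backwards('mbeaiaf') + 'd'
backwards('mbeaiaf') = backwards('beaiaf') + 'm'
backwards('beaiaf') = backwards('eaiaf') + 'b'
backwards('eaiaf') = backwards('aiaf') + 'e'
backwards('aiaf') = backwards('iaf') + 'a'
backwards('iaf') = backwards('af') + 'i'
backwards('af') = backwards('f') + 'a'
backwards('f') = 'f'  (base case)
Concatenating: 'f' + 'a' + 'i' + 'a' + 'e' + 'b' + 'm' + 'd' + 'r' = 'faiaebmdr'

faiaebmdr


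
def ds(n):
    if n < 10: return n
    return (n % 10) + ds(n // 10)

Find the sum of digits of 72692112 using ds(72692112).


ds(72692112) = 2 + ds(7269211)
ds(7269211) = 1 + ds(726921)
ds(726921) = 1 + ds(72692)
ds(72692) = 2 + ds(7269)
ds(7269) = 9 + ds(726)
ds(726) = 6 + ds(72)
ds(72) = 2 + ds(7)
ds(7) = 7  (base case)
Total: 2 + 1 + 1 + 2 + 9 + 6 + 2 + 7 = 30

30


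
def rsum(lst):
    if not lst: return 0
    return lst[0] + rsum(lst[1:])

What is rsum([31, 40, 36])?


rsum([31, 40, 36]) = 31 + rsum([40, 36])
rsum([40, 36]) = 40 + rsum([36])
rsum([36]) = 36 + rsum([])
rsum([]) = 0  (base case)
Total: 31 + 40 + 36 + 0 = 107

107


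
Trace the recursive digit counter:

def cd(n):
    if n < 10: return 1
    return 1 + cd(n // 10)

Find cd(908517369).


cd(908517369) = 1 + cd(90851736)
cd(90851736) = 1 + cd(9085173)
cd(9085173) = 1 + cd(908517)
cd(908517) = 1 + cd(90851)
cd(90851) = 1 + cd(9085)
cd(9085) = 1 + cd(908)
cd(908) = 1 + cd(90)
cd(90) = 1 + cd(9)
cd(9) = 1  (base case: 9 < 10)
Unwinding: 1 + 1 + 1 + 1 + 1 + 1 + 1 + 1 + 1 = 9

9


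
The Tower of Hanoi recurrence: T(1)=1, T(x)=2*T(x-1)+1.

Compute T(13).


T(13) = 2 * T(12) + 1
T(12) = 2 * T(11) + 1
T(11) = 2 * T(10) + 1
T(10) = 2 * T(9) + 1
T(9) = 2 * T(8) + 1
T(8) = 2 * T(7) + 1
T(7) = 2 * T(6) + 1
T(6) = 2 * T(5) + 1
T(5) = 2 * T(4) + 1
T(4) = 2 * T(3) + 1
T(3) = 2 * T(2) + 1
T(2) = 2 * T(1) + 1
T(1) = 1  (base case)
T(2) = 2 * 1 + 1 = 3
T(3) = 2 * 3 + 1 = 7
T(4) = 2 * 7 + 1 = 15
T(5) = 2 * 15 + 1 = 31
T(6) = 2 * 31 + 1 = 63
T(7) = 2 * 63 + 1 = 127
T(8) = 2 * 127 + 1 = 255
T(9) = 2 * 255 + 1 = 511
T(10) = 2 * 511 + 1 = 1023
T(11) = 2 * 1023 + 1 = 2047
T(12) = 2 * 2047 + 1 = 4095
T(13) = 2 * 4095 + 1 = 8191

8191


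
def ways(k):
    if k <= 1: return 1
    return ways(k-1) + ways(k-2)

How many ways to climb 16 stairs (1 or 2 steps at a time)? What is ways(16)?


Building up from base cases:
ways(0) = 1
ways(1) = 1
ways(2) = ways(1) + ways(0) = 1 + 1 = 2
ways(3) = ways(2) + ways(1) = 2 + 1 = 3
ways(4) = ways(3) + ways(2) = 3 + 2 = 5
ways(5) = ways(4) + ways(3) = 5 + 3 = 8
ways(6) = ways(5) + ways(4) = 8 + 5 = 13
ways(7) = ways(6) + ways(5) = 13 + 8 = 21
ways(8) = ways(7) + ways(6) = 21 + 13 = 34
ways(9) = ways(8) + ways(7) = 34 + 21 = 55
ways(10) = ways(9) + ways(8) = 55 + 34 = 89
ways(11) = ways(10) + ways(9) = 89 + 55 = 144
ways(12) = ways(11) + ways(10) = 144 + 89 = 233
ways(13) = ways(12) + ways(11) = 233 + 144 = 377
ways(14) = ways(13) + ways(12) = 377 + 233 = 610
ways(15) = ways(14) + ways(13) = 610 + 377 = 987
ways(16) = ways(15) + ways(14) = 987 + 610 = 1597

1597


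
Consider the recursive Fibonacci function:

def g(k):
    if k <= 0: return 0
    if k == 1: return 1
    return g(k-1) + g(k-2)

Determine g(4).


Computing g(4) bottom-up:
g(0) = 0
g(1) = 1
g(2) = g(1) + g(0) = 1 + 0 = 1
g(3) = g(2) + g(1) = 1 + 1 = 2
g(4) = g(3) + g(2) = 2 + 1 = 3

3


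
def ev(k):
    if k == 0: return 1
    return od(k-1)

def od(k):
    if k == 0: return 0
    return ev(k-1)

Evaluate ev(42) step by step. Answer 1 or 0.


ev(42) = od(41)
od(41) = ev(40)
ev(40) = od(39)
od(39) = ev(38)
ev(38) = od(37)
od(37) = ev(36)
ev(36) = od(35)
od(35) = ev(34)
ev(34) = od(33)
od(33) = ev(32)
ev(32) = od(31)
od(31) = ev(30)
ev(30) = od(29)
od(29) = ev(28)
ev(28) = od(27)
od(27) = ev(26)
ev(26) = od(25)
od(25) = ev(24)
ev(24) = od(23)
od(23) = ev(22)
ev(22) = od(21)
od(21) = ev(20)
ev(20) = od(19)
od(19) = ev(18)
ev(18) = od(17)
od(17) = ev(16)
ev(16) = od(15)
od(15) = ev(14)
ev(14) = od(13)
od(13) = ev(12)
ev(12) = od(11)
od(11) = ev(10)
ev(10) = od(9)
od(9) = ev(8)
ev(8) = od(7)
od(7) = ev(6)
ev(6) = od(5)
od(5) = ev(4)
ev(4) = od(3)
od(3) = ev(2)
ev(2) = od(1)
od(1) = ev(0)
ev(0) = 1  (base case)
Result: 1

1


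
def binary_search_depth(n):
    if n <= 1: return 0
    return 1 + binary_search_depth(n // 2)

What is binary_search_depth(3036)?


3036 / 2 = 1518
1518 / 2 = 759
759 / 2 = 379
379 / 2 = 189
189 / 2 = 94
94 / 2 = 47
47 / 2 = 23
23 / 2 = 11
11 / 2 = 5
5 / 2 = 2
2 / 2 = 1
Reached 1 after 11 halvings

11


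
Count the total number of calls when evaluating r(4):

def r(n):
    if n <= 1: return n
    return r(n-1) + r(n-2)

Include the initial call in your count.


Let C(n) = total calls for r(n)
C(0) = 1, C(1) = 1
C(2) = 1 + C(1) + C(0) = 1 + 1 + 1 = 3
C(3) = 1 + C(2) + C(1) = 1 + 3 + 1 = 5
C(4) = 1 + C(3) + C(2) = 1 + 5 + 3 = 9

9


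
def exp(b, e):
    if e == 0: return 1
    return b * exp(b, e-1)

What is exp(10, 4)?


exp(10, 4)
= 10 * exp(10, 3)
= 10 * 10 * exp(10, 2)
= 10 * 10 * 10 * exp(10, 1)
= 10 * 10 * 10 * 10 * exp(10, 0)
= 10 * 10 * 10 * 10 * 1
= 10000

10000


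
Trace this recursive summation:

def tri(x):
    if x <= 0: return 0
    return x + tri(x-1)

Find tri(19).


tri(19)
= 19 + 18 + 17 + 16 + 15 + 14 + 13 + 12 + 11 + 10 + 9 + 8 + 7 + 6 + 5 + 4 + 3 + 2 + 1 + tri(0)
= 19 + 18 + 17 + 16 + 15 + 14 + 13 + 12 + 11 + 10 + 9 + 8 + 7 + 6 + 5 + 4 + 3 + 2 + 1 + 0
= 190

190


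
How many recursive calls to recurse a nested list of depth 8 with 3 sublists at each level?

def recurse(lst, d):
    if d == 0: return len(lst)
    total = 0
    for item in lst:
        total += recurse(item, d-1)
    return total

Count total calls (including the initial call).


At depth 0 (root): 1 call
At depth 1: each of 1 parents calls recurse on 3 children = 3 calls
At depth 2: each of 3 parents calls recurse on 3 children = 9 calls
At depth 3: each of 9 parents calls recurse on 3 children = 27 calls
At depth 4: each of 27 parents calls recurse on 3 children = 81 calls
At depth 5: each of 81 parents calls recurse on 3 children = 243 calls
At depth 6: each of 243 parents calls recurse on 3 children = 729 calls
At depth 7: each of 729 parents calls recurse on 3 children = 2187 calls
At depth 8: each of 2187 parents calls recurse on 3 children = 6561 calls
Total: 1 + 3 + 9 + 27 + 81 + 243 + 729 + 2187 + 6561 = 9841

9841


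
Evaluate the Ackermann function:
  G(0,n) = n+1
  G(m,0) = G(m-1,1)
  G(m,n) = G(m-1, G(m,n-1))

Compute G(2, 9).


G(2, 9) = G(1, G(2, 8))
  G(2, 8) = G(1, G(2, 7))
    G(2, 7) = G(1, G(2, 6))
      G(2, 6) = G(1, G(2, 5))
        G(2, 5) = G(1, G(2, 4))
          G(2, 4) = G(1, G(2, 3))
          G(2, 3) = G(1, G(2, 2))
          G(2, 2) = G(1, G(2, 1))
          G(2, 1) = G(1, G(2, 0))
          G(2, 0) = G(1, 1)
          G(1, 1) = G(0, G(1, 0))
          G(1, 0) = G(0, 1)
          G(0, 1) = 2
            = G(0, 2)
          G(0, 2) = 3
            = G(1, 3)
          G(1, 3) = G(0, G(1, 2))
          G(1, 2) = G(0, G(1, 1))
          G(1, 1) = G(0, G(1, 0))
          G(1, 0) = G(0, 1)
          G(0, 1) = 2
            = G(0, 2)
          G(0, 2) = 3
            = G(0, 3)
          G(0, 3) = 4
... (trace truncated)
Result: G(2, 9) = 21

21


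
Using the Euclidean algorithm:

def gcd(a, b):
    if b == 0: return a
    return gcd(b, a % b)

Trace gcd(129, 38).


gcd(129, 38) = gcd(38, 15)
gcd(38, 15) = gcd(15, 8)
gcd(15, 8) = gcd(8, 7)
gcd(8, 7) = gcd(7, 1)
gcd(7, 1) = gcd(1, 0)
gcd(1, 0) = 1  (base case)

1


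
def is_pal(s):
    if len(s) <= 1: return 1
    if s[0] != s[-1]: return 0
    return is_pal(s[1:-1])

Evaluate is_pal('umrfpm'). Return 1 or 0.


is_pal('umrfpm'): s[0]='u' != s[-1]='m' -> return 0
Result: 0 (not a palindrome)

0


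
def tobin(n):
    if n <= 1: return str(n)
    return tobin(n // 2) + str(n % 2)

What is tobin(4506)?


tobin(4506) = tobin(2253) + '0'
tobin(2253) = tobin(1126) + '1'
tobin(1126) = tobin(563) + '0'
tobin(563) = tobin(281) + '1'
tobin(281) = tobin(140) + '1'
tobin(140) = tobin(70) + '0'
tobin(70) = tobin(35) + '0'
tobin(35) = tobin(17) + '1'
tobin(17) = tobin(8) + '1'
tobin(8) = tobin(4) + '0'
tobin(4) = tobin(2) + '0'
tobin(2) = tobin(1) + '0'
tobin(1) = '1'  (base case)
Concatenating: '1' + '0' + '0' + '0' + '1' + '1' + '0' + '0' + '1' + '1' + '0' + '1' + '0' = '1000110011010'

1000110011010


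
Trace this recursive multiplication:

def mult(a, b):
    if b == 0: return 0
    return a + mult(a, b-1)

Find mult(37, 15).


mult(37, 15) = 37 + mult(37, 14)
mult(37, 14) = 37 + mult(37, 13)
mult(37, 13) = 37 + mult(37, 12)
mult(37, 12) = 37 + mult(37, 11)
mult(37, 11) = 37 + mult(37, 10)
mult(37, 10) = 37 + mult(37, 9)
mult(37, 9) = 37 + mult(37, 8)
mult(37, 8) = 37 + mult(37, 7)
mult(37, 7) = 37 + mult(37, 6)
mult(37, 6) = 37 + mult(37, 5)
mult(37, 5) = 37 + mult(37, 4)
mult(37, 4) = 37 + mult(37, 3)
mult(37, 3) = 37 + mult(37, 2)
mult(37, 2) = 37 + mult(37, 1)
mult(37, 1) = 37 + mult(37, 0)
mult(37, 0) = 0  (base case)
Total: 37 + 37 + 37 + 37 + 37 + 37 + 37 + 37 + 37 + 37 + 37 + 37 + 37 + 37 + 37 + 0 = 555

555


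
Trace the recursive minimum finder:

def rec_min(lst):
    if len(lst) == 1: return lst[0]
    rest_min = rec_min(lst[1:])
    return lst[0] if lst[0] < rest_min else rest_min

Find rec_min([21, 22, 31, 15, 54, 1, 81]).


rec_min([21, 22, 31, 15, 54, 1, 81]): compare 21 with rec_min([22, 31, 15, 54, 1, 81])
rec_min([22, 31, 15, 54, 1, 81]): compare 22 with rec_min([31, 15, 54, 1, 81])
rec_min([31, 15, 54, 1, 81]): compare 31 with rec_min([15, 54, 1, 81])
rec_min([15, 54, 1, 81]): compare 15 with rec_min([54, 1, 81])
rec_min([54, 1, 81]): compare 54 with rec_min([1, 81])
rec_min([1, 81]): compare 1 with rec_min([81])
rec_min([81]) = 81  (base case)
Compare 1 with 81 -> 1
Compare 54 with 1 -> 1
Compare 15 with 1 -> 1
Compare 31 with 1 -> 1
Compare 22 with 1 -> 1
Compare 21 with 1 -> 1

1


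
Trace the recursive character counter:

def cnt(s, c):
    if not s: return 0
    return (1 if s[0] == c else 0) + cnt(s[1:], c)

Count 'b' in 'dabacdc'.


s[0]='d' != 'b' -> 0
s[0]='a' != 'b' -> 0
s[0]='b' == 'b' -> 1
s[0]='a' != 'b' -> 0
s[0]='c' != 'b' -> 0
s[0]='d' != 'b' -> 0
s[0]='c' != 'b' -> 0
Sum: 0 + 0 + 1 + 0 + 0 + 0 + 0 = 1

1


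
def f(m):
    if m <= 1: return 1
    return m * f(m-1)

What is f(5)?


f(5)
= 5 * f(4)
= 5 * 4 * f(3)
= 5 * 4 * 3 * f(2)
= 5 * 4 * 3 * 2 * f(1)
= 5 * 4 * 3 * 2 * 1
= 120

120


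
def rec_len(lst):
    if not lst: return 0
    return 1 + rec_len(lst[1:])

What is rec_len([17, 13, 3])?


rec_len([17, 13, 3]) = 1 + rec_len([13, 3])
rec_len([13, 3]) = 1 + rec_len([3])
rec_len([3]) = 1 + rec_len([])
rec_len([]) = 0  (base case)
Unwinding: 1 + 1 + 1 + 0 = 3

3


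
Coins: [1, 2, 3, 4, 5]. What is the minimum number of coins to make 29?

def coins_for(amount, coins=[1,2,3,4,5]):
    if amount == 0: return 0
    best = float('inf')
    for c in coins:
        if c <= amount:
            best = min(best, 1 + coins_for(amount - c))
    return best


Building up with DP:
coins_for(0) = 0
coins_for(1) = min(1+coins_for(0)=1+0=1) = 1
coins_for(2) = min(1+coins_for(1)=1+1=2, 1+coins_for(0)=1+0=1) = 1
coins_for(3) = min(1+coins_for(2)=1+1=2, 1+coins_for(1)=1+1=2, 1+coins_for(0)=1+0=1) = 1
coins_for(4) = min(1+coins_for(3)=1+1=2, 1+coins_for(2)=1+1=2, 1+coins_for(1)=1+1=2, 1+coins_for(0)=1+0=1) = 1
coins_for(5) = min(1+coins_for(4)=1+1=2, 1+coins_for(3)=1+1=2, 1+coins_for(2)=1+1=2, 1+coins_for(1)=1+1=2, 1+coins_for(0)=1+0=1) = 1
coins_for(6) = min(1+coins_for(5)=1+1=2, 1+coins_for(4)=1+1=2, 1+coins_for(3)=1+1=2, 1+coins_for(2)=1+1=2, 1+coins_for(1)=1+1=2) = 2
coins_for(7) = min(1+coins_for(6)=1+2=3, 1+coins_for(5)=1+1=2, 1+coins_for(4)=1+1=2, 1+coins_for(3)=1+1=2, 1+coins_for(2)=1+1=2) = 2
coins_for(8) = min(1+coins_for(7)=1+2=3, 1+coins_for(6)=1+2=3, 1+coins_for(5)=1+1=2, 1+coins_for(4)=1+1=2, 1+coins_for(3)=1+1=2) = 2
coins_for(9) = min(1+coins_for(8)=1+2=3, 1+coins_for(7)=1+2=3, 1+coins_for(6)=1+2=3, 1+coins_for(5)=1+1=2, 1+coins_for(4)=1+1=2) = 2
coins_for(10) = min(1+coins_for(9)=1+2=3, 1+coins_for(8)=1+2=3, 1+coins_for(7)=1+2=3, 1+coins_for(6)=1+2=3, 1+coins_for(5)=1+1=2) = 2
coins_for(11) = min(1+coins_for(10)=1+2=3, 1+coins_for(9)=1+2=3, 1+coins_for(8)=1+2=3, 1+coins_for(7)=1+2=3, 1+coins_for(6)=1+2=3) = 3
coins_for(12) = min(1+coins_for(11)=1+3=4, 1+coins_for(10)=1+2=3, 1+coins_for(9)=1+2=3, 1+coins_for(8)=1+2=3, 1+coins_for(7)=1+2=3) = 3
coins_for(13) = min(1+coins_for(12)=1+3=4, 1+coins_for(11)=1+3=4, 1+coins_for(10)=1+2=3, 1+coins_for(9)=1+2=3, 1+coins_for(8)=1+2=3) = 3
coins_for(14) = min(1+coins_for(13)=1+3=4, 1+coins_for(12)=1+3=4, 1+coins_for(11)=1+3=4, 1+coins_for(10)=1+2=3, 1+coins_for(9)=1+2=3) = 3
coins_for(15) = min(1+coins_for(14)=1+3=4, 1+coins_for(13)=1+3=4, 1+coins_for(12)=1+3=4, 1+coins_for(11)=1+3=4, 1+coins_for(10)=1+2=3) = 3
coins_for(16) = min(1+coins_for(15)=1+3=4, 1+coins_for(14)=1+3=4, 1+coins_for(13)=1+3=4, 1+coins_for(12)=1+3=4, 1+coins_for(11)=1+3=4) = 4
coins_for(17) = min(1+coins_for(16)=1+4=5, 1+coins_for(15)=1+3=4, 1+coins_for(14)=1+3=4, 1+coins_for(13)=1+3=4, 1+coins_for(12)=1+3=4) = 4
coins_for(18) = min(1+coins_for(17)=1+4=5, 1+coins_for(16)=1+4=5, 1+coins_for(15)=1+3=4, 1+coins_for(14)=1+3=4, 1+coins_for(13)=1+3=4) = 4
coins_for(19) = min(1+coins_for(18)=1+4=5, 1+coins_for(17)=1+4=5, 1+coins_for(16)=1+4=5, 1+coins_for(15)=1+3=4, 1+coins_for(14)=1+3=4) = 4
coins_for(20) = min(1+coins_for(19)=1+4=5, 1+coins_for(18)=1+4=5, 1+coins_for(17)=1+4=5, 1+coins_for(16)=1+4=5, 1+coins_for(15)=1+3=4) = 4
coins_for(21) = min(1+coins_for(20)=1+4=5, 1+coins_for(19)=1+4=5, 1+coins_for(18)=1+4=5, 1+coins_for(17)=1+4=5, 1+coins_for(16)=1+4=5) = 5
coins_for(22) = min(1+coins_for(21)=1+5=6, 1+coins_for(20)=1+4=5, 1+coins_for(19)=1+4=5, 1+coins_for(18)=1+4=5, 1+coins_for(17)=1+4=5) = 5
coins_for(23) = min(1+coins_for(22)=1+5=6, 1+coins_for(21)=1+5=6, 1+coins_for(20)=1+4=5, 1+coins_for(19)=1+4=5, 1+coins_for(18)=1+4=5) = 5
coins_for(24) = min(1+coins_for(23)=1+5=6, 1+coins_for(22)=1+5=6, 1+coins_for(21)=1+5=6, 1+coins_for(20)=1+4=5, 1+coins_for(19)=1+4=5) = 5
coins_for(25) = min(1+coins_for(24)=1+5=6, 1+coins_for(23)=1+5=6, 1+coins_for(22)=1+5=6, 1+coins_for(21)=1+5=6, 1+coins_for(20)=1+4=5) = 5
coins_for(26) = min(1+coins_for(25)=1+5=6, 1+coins_for(24)=1+5=6, 1+coins_for(23)=1+5=6, 1+coins_for(22)=1+5=6, 1+coins_for(21)=1+5=6) = 6
coins_for(27) = min(1+coins_for(26)=1+6=7, 1+coins_for(25)=1+5=6, 1+coins_for(24)=1+5=6, 1+coins_for(23)=1+5=6, 1+coins_for(22)=1+5=6) = 6
coins_for(28) = min(1+coins_for(27)=1+6=7, 1+coins_for(26)=1+6=7, 1+coins_for(25)=1+5=6, 1+coins_for(24)=1+5=6, 1+coins_for(23)=1+5=6) = 6
coins_for(29) = min(1+coins_for(28)=1+6=7, 1+coins_for(27)=1+6=7, 1+coins_for(26)=1+6=7, 1+coins_for(25)=1+5=6, 1+coins_for(24)=1+5=6) = 6

6
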